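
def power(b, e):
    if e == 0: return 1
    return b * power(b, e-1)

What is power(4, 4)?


power(4, 4)
= 4 * power(4, 3)
= 4 * 4 * power(4, 2)
= 4 * 4 * 4 * power(4, 1)
= 4 * 4 * 4 * 4 * power(4, 0)
= 4 * 4 * 4 * 4 * 1
= 256

256


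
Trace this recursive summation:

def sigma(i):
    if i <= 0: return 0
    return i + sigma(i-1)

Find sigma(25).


sigma(25)
= 25 + 24 + 23 + 22 + 21 + 20 + 19 + 18 + 17 + 16 + 15 + 14 + 13 + 12 + 11 + 10 + 9 + 8 + 7 + 6 + 5 + 4 + 3 + 2 + 1 + sigma(0)
= 25 + 24 + 23 + 22 + 21 + 20 + 19 + 18 + 17 + 16 + 15 + 14 + 13 + 12 + 11 + 10 + 9 + 8 + 7 + 6 + 5 + 4 + 3 + 2 + 1 + 0
= 325

325


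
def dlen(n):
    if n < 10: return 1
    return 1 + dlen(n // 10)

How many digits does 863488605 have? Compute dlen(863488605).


dlen(863488605) = 1 + dlen(86348860)
dlen(86348860) = 1 + dlen(8634886)
dlen(8634886) = 1 + dlen(863488)
dlen(863488) = 1 + dlen(86348)
dlen(86348) = 1 + dlen(8634)
dlen(8634) = 1 + dlen(863)
dlen(863) = 1 + dlen(86)
dlen(86) = 1 + dlen(8)
dlen(8) = 1  (base case: 8 < 10)
Unwinding: 1 + 1 + 1 + 1 + 1 + 1 + 1 + 1 + 1 = 9

9


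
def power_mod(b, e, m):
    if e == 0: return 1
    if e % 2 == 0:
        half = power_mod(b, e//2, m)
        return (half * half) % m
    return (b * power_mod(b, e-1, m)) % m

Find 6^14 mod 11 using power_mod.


power_mod(6, 14, 11): e is even, compute power_mod(6, 7, 11)
  power_mod(6, 7, 11): e is odd, compute power_mod(6, 6, 11)
    power_mod(6, 6, 11): e is even, compute power_mod(6, 3, 11)
      power_mod(6, 3, 11): e is odd, compute power_mod(6, 2, 11)
        power_mod(6, 2, 11): e is even, compute power_mod(6, 1, 11)
          power_mod(6, 1, 11): e is odd, compute power_mod(6, 0, 11)
          power_mod(6, 0, 11) = 1
          (6 * 1) % 11 = 6
        half=6, (6*6) % 11 = 3
      (6 * 3) % 11 = 7
    half=7, (7*7) % 11 = 5
  (6 * 5) % 11 = 8
half=8, (8*8) % 11 = 9

9


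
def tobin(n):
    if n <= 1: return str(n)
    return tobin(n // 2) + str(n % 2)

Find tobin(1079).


tobin(1079) = tobin(539) + '1'
tobin(539) = tobin(269) + '1'
tobin(269) = tobin(134) + '1'
tobin(134) = tobin(67) + '0'
tobin(67) = tobin(33) + '1'
tobin(33) = tobin(16) + '1'
tobin(16) = tobin(8) + '0'
tobin(8) = tobin(4) + '0'
tobin(4) = tobin(2) + '0'
tobin(2) = tobin(1) + '0'
tobin(1) = '1'  (base case)
Concatenating: '1' + '0' + '0' + '0' + '0' + '1' + '1' + '0' + '1' + '1' + '1' = '10000110111'

10000110111


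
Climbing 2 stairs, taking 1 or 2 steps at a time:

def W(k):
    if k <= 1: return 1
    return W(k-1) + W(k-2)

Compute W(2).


Building up from base cases:
W(0) = 1
W(1) = 1
W(2) = W(1) + W(0) = 1 + 1 = 2

2


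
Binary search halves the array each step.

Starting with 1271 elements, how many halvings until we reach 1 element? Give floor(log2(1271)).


1271 / 2 = 635
635 / 2 = 317
317 / 2 = 158
158 / 2 = 79
79 / 2 = 39
39 / 2 = 19
19 / 2 = 9
9 / 2 = 4
4 / 2 = 2
2 / 2 = 1
Reached 1 after 10 halvings

10


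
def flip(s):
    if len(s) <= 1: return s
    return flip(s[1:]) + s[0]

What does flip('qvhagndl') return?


flip('qvhagndl') = flip('vhagndl') + 'q'
flip('vhagndl') = flip('hagndl') + 'v'
flip('hagndl') = flip('agndl') + 'h'
flip('agndl') = flip('gndl') + 'a'
flip('gndl') = flip('ndl') + 'g'
flip('ndl') = flip('dl') + 'n'
flip('dl') = flip('l') + 'd'
flip('l') = 'l'  (base case)
Concatenating: 'l' + 'd' + 'n' + 'g' + 'a' + 'h' + 'v' + 'q' = 'ldngahvq'

ldngahvq


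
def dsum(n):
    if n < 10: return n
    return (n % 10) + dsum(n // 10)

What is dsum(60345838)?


dsum(60345838) = 8 + dsum(6034583)
dsum(6034583) = 3 + dsum(603458)
dsum(603458) = 8 + dsum(60345)
dsum(60345) = 5 + dsum(6034)
dsum(6034) = 4 + dsum(603)
dsum(603) = 3 + dsum(60)
dsum(60) = 0 + dsum(6)
dsum(6) = 6  (base case)
Total: 8 + 3 + 8 + 5 + 4 + 3 + 0 + 6 = 37

37


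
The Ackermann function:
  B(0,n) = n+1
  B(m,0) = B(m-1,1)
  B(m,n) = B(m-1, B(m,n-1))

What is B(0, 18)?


B(0, 18) = 19
Result: B(0, 18) = 19

19


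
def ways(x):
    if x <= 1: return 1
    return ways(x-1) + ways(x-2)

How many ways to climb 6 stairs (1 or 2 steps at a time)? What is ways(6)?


Building up from base cases:
ways(0) = 1
ways(1) = 1
ways(2) = ways(1) + ways(0) = 1 + 1 = 2
ways(3) = ways(2) + ways(1) = 2 + 1 = 3
ways(4) = ways(3) + ways(2) = 3 + 2 = 5
ways(5) = ways(4) + ways(3) = 5 + 3 = 8
ways(6) = ways(5) + ways(4) = 8 + 5 = 13

13


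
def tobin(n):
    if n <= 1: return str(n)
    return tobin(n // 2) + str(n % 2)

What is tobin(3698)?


tobin(3698) = tobin(1849) + '0'
tobin(1849) = tobin(924) + '1'
tobin(924) = tobin(462) + '0'
tobin(462) = tobin(231) + '0'
tobin(231) = tobin(115) + '1'
tobin(115) = tobin(57) + '1'
tobin(57) = tobin(28) + '1'
tobin(28) = tobin(14) + '0'
tobin(14) = tobin(7) + '0'
tobin(7) = tobin(3) + '1'
tobin(3) = tobin(1) + '1'
tobin(1) = '1'  (base case)
Concatenating: '1' + '1' + '1' + '0' + '0' + '1' + '1' + '1' + '0' + '0' + '1' + '0' = '111001110010'

111001110010


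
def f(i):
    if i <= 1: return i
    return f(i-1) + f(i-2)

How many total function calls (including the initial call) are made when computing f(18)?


Let C(n) = total calls for f(n)
C(0) = 1, C(1) = 1
C(2) = 1 + C(1) + C(0) = 1 + 1 + 1 = 3
C(3) = 1 + C(2) + C(1) = 1 + 3 + 1 = 5
C(4) = 1 + C(3) + C(2) = 1 + 5 + 3 = 9
C(5) = 1 + C(4) + C(3) = 1 + 9 + 5 = 15
C(6) = 1 + C(5) + C(4) = 1 + 15 + 9 = 25
C(7) = 1 + C(6) + C(5) = 1 + 25 + 15 = 41
C(8) = 1 + C(7) + C(6) = 1 + 41 + 25 = 67
C(9) = 1 + C(8) + C(7) = 1 + 67 + 41 = 109
C(10) = 1 + C(9) + C(8) = 1 + 109 + 67 = 177
C(11) = 1 + C(10) + C(9) = 1 + 177 + 109 = 287
C(12) = 1 + C(11) + C(10) = 1 + 287 + 177 = 465
C(13) = 1 + C(12) + C(11) = 1 + 465 + 287 = 753
C(14) = 1 + C(13) + C(12) = 1 + 753 + 465 = 1219
C(15) = 1 + C(14) + C(13) = 1 + 1219 + 753 = 1973
C(16) = 1 + C(15) + C(14) = 1 + 1973 + 1219 = 3193
C(17) = 1 + C(16) + C(15) = 1 + 3193 + 1973 = 5167
C(18) = 1 + C(17) + C(16) = 1 + 5167 + 3193 = 8361

8361


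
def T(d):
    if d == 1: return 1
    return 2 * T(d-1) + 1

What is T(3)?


T(3) = 2 * T(2) + 1
T(2) = 2 * T(1) + 1
T(1) = 1  (base case)
T(2) = 2 * 1 + 1 = 3
T(3) = 2 * 3 + 1 = 7

7


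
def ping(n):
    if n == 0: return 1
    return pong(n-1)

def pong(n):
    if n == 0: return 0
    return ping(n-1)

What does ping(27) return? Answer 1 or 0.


ping(27) = pong(26)
pong(26) = ping(25)
ping(25) = pong(24)
pong(24) = ping(23)
ping(23) = pong(22)
pong(22) = ping(21)
ping(21) = pong(20)
pong(20) = ping(19)
ping(19) = pong(18)
pong(18) = ping(17)
ping(17) = pong(16)
pong(16) = ping(15)
ping(15) = pong(14)
pong(14) = ping(13)
ping(13) = pong(12)
pong(12) = ping(11)
ping(11) = pong(10)
pong(10) = ping(9)
ping(9) = pong(8)
pong(8) = ping(7)
ping(7) = pong(6)
pong(6) = ping(5)
ping(5) = pong(4)
pong(4) = ping(3)
ping(3) = pong(2)
pong(2) = ping(1)
ping(1) = pong(0)
pong(0) = 0  (base case)
Result: 0

0


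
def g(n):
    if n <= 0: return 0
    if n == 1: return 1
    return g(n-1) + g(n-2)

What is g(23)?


Computing g(23) bottom-up:
g(0) = 0
g(1) = 1
g(2) = g(1) + g(0) = 1 + 0 = 1
g(3) = g(2) + g(1) = 1 + 1 = 2
g(4) = g(3) + g(2) = 2 + 1 = 3
g(5) = g(4) + g(3) = 3 + 2 = 5
g(6) = g(5) + g(4) = 5 + 3 = 8
g(7) = g(6) + g(5) = 8 + 5 = 13
g(8) = g(7) + g(6) = 13 + 8 = 21
g(9) = g(8) + g(7) = 21 + 13 = 34
g(10) = g(9) + g(8) = 34 + 21 = 55
g(11) = g(10) + g(9) = 55 + 34 = 89
g(12) = g(11) + g(10) = 89 + 55 = 144
g(13) = g(12) + g(11) = 144 + 89 = 233
g(14) = g(13) + g(12) = 233 + 144 = 377
g(15) = g(14) + g(13) = 377 + 233 = 610
g(16) = g(15) + g(14) = 610 + 377 = 987
g(17) = g(16) + g(15) = 987 + 610 = 1597
g(18) = g(17) + g(16) = 1597 + 987 = 2584
g(19) = g(18) + g(17) = 2584 + 1597 = 4181
g(20) = g(19) + g(18) = 4181 + 2584 = 6765
g(21) = g(20) + g(19) = 6765 + 4181 = 10946
g(22) = g(21) + g(20) = 10946 + 6765 = 17711
g(23) = g(22) + g(21) = 17711 + 10946 = 28657

28657


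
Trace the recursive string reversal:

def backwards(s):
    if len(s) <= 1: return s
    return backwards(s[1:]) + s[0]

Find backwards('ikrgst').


backwards('ikrgst') = backwards('krgst') + 'i'
backwards('krgst') = backwards('rgst') + 'k'
backwards('rgst') = backwards('gst') + 'r'
backwards('gst') = backwards('st') + 'g'
backwards('st') = backwards('t') + 's'
backwards('t') = 't'  (base case)
Concatenating: 't' + 's' + 'g' + 'r' + 'k' + 'i' = 'tsgrki'

tsgrki


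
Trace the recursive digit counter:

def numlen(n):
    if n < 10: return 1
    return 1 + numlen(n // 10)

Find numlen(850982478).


numlen(850982478) = 1 + numlen(85098247)
numlen(85098247) = 1 + numlen(8509824)
numlen(8509824) = 1 + numlen(850982)
numlen(850982) = 1 + numlen(85098)
numlen(85098) = 1 + numlen(8509)
numlen(8509) = 1 + numlen(850)
numlen(850) = 1 + numlen(85)
numlen(85) = 1 + numlen(8)
numlen(8) = 1  (base case: 8 < 10)
Unwinding: 1 + 1 + 1 + 1 + 1 + 1 + 1 + 1 + 1 = 9

9


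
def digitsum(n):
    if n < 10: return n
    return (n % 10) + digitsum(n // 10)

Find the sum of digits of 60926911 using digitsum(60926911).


digitsum(60926911) = 1 + digitsum(6092691)
digitsum(6092691) = 1 + digitsum(609269)
digitsum(609269) = 9 + digitsum(60926)
digitsum(60926) = 6 + digitsum(6092)
digitsum(6092) = 2 + digitsum(609)
digitsum(609) = 9 + digitsum(60)
digitsum(60) = 0 + digitsum(6)
digitsum(6) = 6  (base case)
Total: 1 + 1 + 9 + 6 + 2 + 9 + 0 + 6 = 34

34


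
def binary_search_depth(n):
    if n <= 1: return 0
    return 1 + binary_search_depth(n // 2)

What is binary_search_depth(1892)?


1892 / 2 = 946
946 / 2 = 473
473 / 2 = 236
236 / 2 = 118
118 / 2 = 59
59 / 2 = 29
29 / 2 = 14
14 / 2 = 7
7 / 2 = 3
3 / 2 = 1
Reached 1 after 10 halvings

10


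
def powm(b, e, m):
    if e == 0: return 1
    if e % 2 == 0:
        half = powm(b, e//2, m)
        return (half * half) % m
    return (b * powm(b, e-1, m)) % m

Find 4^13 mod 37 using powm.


powm(4, 13, 37): e is odd, compute powm(4, 12, 37)
  powm(4, 12, 37): e is even, compute powm(4, 6, 37)
    powm(4, 6, 37): e is even, compute powm(4, 3, 37)
      powm(4, 3, 37): e is odd, compute powm(4, 2, 37)
        powm(4, 2, 37): e is even, compute powm(4, 1, 37)
          powm(4, 1, 37): e is odd, compute powm(4, 0, 37)
          powm(4, 0, 37) = 1
          (4 * 1) % 37 = 4
        half=4, (4*4) % 37 = 16
      (4 * 16) % 37 = 27
    half=27, (27*27) % 37 = 26
  half=26, (26*26) % 37 = 10
(4 * 10) % 37 = 3

3


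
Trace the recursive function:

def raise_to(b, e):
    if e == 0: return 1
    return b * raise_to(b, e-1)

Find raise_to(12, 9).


raise_to(12, 9)
= 12 * raise_to(12, 8)
= 12 * 12 * raise_to(12, 7)
= 12 * 12 * 12 * raise_to(12, 6)
= 12 * 12 * 12 * 12 * raise_to(12, 5)
= 12 * 12 * 12 * 12 * 12 * raise_to(12, 4)
= 12 * 12 * 12 * 12 * 12 * 12 * raise_to(12, 3)
= 12 * 12 * 12 * 12 * 12 * 12 * 12 * raise_to(12, 2)
= 12 * 12 * 12 * 12 * 12 * 12 * 12 * 12 * raise_to(12, 1)
= 12 * 12 * 12 * 12 * 12 * 12 * 12 * 12 * 12 * raise_to(12, 0)
= 12 * 12 * 12 * 12 * 12 * 12 * 12 * 12 * 12 * 1
= 5159780352

5159780352


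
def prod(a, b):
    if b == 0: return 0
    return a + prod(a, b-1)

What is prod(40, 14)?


prod(40, 14) = 40 + prod(40, 13)
prod(40, 13) = 40 + prod(40, 12)
prod(40, 12) = 40 + prod(40, 11)
prod(40, 11) = 40 + prod(40, 10)
prod(40, 10) = 40 + prod(40, 9)
prod(40, 9) = 40 + prod(40, 8)
prod(40, 8) = 40 + prod(40, 7)
prod(40, 7) = 40 + prod(40, 6)
prod(40, 6) = 40 + prod(40, 5)
prod(40, 5) = 40 + prod(40, 4)
prod(40, 4) = 40 + prod(40, 3)
prod(40, 3) = 40 + prod(40, 2)
prod(40, 2) = 40 + prod(40, 1)
prod(40, 1) = 40 + prod(40, 0)
prod(40, 0) = 0  (base case)
Total: 40 + 40 + 40 + 40 + 40 + 40 + 40 + 40 + 40 + 40 + 40 + 40 + 40 + 40 + 0 = 560

560


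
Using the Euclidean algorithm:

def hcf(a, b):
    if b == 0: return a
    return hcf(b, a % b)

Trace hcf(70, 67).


hcf(70, 67) = hcf(67, 3)
hcf(67, 3) = hcf(3, 1)
hcf(3, 1) = hcf(1, 0)
hcf(1, 0) = 1  (base case)

1


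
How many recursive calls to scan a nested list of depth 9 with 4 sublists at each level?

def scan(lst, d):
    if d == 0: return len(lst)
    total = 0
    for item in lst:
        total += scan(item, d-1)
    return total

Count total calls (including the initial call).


At depth 0 (root): 1 call
At depth 1: each of 1 parents calls scan on 4 children = 4 calls
At depth 2: each of 4 parents calls scan on 4 children = 16 calls
At depth 3: each of 16 parents calls scan on 4 children = 64 calls
At depth 4: each of 64 parents calls scan on 4 children = 256 calls
At depth 5: each of 256 parents calls scan on 4 children = 1024 calls
At depth 6: each of 1024 parents calls scan on 4 children = 4096 calls
At depth 7: each of 4096 parents calls scan on 4 children = 16384 calls
At depth 8: each of 16384 parents calls scan on 4 children = 65536 calls
At depth 9: each of 65536 parents calls scan on 4 children = 262144 calls
Total: 1 + 4 + 16 + 64 + 256 + 1024 + 4096 + 16384 + 65536 + 262144 = 349525

349525


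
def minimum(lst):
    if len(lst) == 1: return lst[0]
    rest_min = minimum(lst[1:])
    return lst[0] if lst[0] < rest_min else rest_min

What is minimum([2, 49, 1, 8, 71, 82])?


minimum([2, 49, 1, 8, 71, 82]): compare 2 with minimum([49, 1, 8, 71, 82])
minimum([49, 1, 8, 71, 82]): compare 49 with minimum([1, 8, 71, 82])
minimum([1, 8, 71, 82]): compare 1 with minimum([8, 71, 82])
minimum([8, 71, 82]): compare 8 with minimum([71, 82])
minimum([71, 82]): compare 71 with minimum([82])
minimum([82]) = 82  (base case)
Compare 71 with 82 -> 71
Compare 8 with 71 -> 8
Compare 1 with 8 -> 1
Compare 49 with 1 -> 1
Compare 2 with 1 -> 1

1


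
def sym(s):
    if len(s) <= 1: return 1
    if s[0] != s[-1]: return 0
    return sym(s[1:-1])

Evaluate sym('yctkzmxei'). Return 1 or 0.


sym('yctkzmxei'): s[0]='y' != s[-1]='i' -> return 0
Result: 0 (not a palindrome)

0


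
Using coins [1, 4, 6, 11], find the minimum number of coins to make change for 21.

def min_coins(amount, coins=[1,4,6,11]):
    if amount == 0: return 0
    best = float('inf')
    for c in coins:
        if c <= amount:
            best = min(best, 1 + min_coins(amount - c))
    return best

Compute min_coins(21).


Building up with DP:
min_coins(0) = 0
min_coins(1) = min(1+min_coins(0)=1+0=1) = 1
min_coins(2) = min(1+min_coins(1)=1+1=2) = 2
min_coins(3) = min(1+min_coins(2)=1+2=3) = 3
min_coins(4) = min(1+min_coins(3)=1+3=4, 1+min_coins(0)=1+0=1) = 1
min_coins(5) = min(1+min_coins(4)=1+1=2, 1+min_coins(1)=1+1=2) = 2
min_coins(6) = min(1+min_coins(5)=1+2=3, 1+min_coins(2)=1+2=3, 1+min_coins(0)=1+0=1) = 1
min_coins(7) = min(1+min_coins(6)=1+1=2, 1+min_coins(3)=1+3=4, 1+min_coins(1)=1+1=2) = 2
min_coins(8) = min(1+min_coins(7)=1+2=3, 1+min_coins(4)=1+1=2, 1+min_coins(2)=1+2=3) = 2
min_coins(9) = min(1+min_coins(8)=1+2=3, 1+min_coins(5)=1+2=3, 1+min_coins(3)=1+3=4) = 3
min_coins(10) = min(1+min_coins(9)=1+3=4, 1+min_coins(6)=1+1=2, 1+min_coins(4)=1+1=2) = 2
min_coins(11) = min(1+min_coins(10)=1+2=3, 1+min_coins(7)=1+2=3, 1+min_coins(5)=1+2=3, 1+min_coins(0)=1+0=1) = 1
min_coins(12) = min(1+min_coins(11)=1+1=2, 1+min_coins(8)=1+2=3, 1+min_coins(6)=1+1=2, 1+min_coins(1)=1+1=2) = 2
min_coins(13) = min(1+min_coins(12)=1+2=3, 1+min_coins(9)=1+3=4, 1+min_coins(7)=1+2=3, 1+min_coins(2)=1+2=3) = 3
min_coins(14) = min(1+min_coins(13)=1+3=4, 1+min_coins(10)=1+2=3, 1+min_coins(8)=1+2=3, 1+min_coins(3)=1+3=4) = 3
min_coins(15) = min(1+min_coins(14)=1+3=4, 1+min_coins(11)=1+1=2, 1+min_coins(9)=1+3=4, 1+min_coins(4)=1+1=2) = 2
min_coins(16) = min(1+min_coins(15)=1+2=3, 1+min_coins(12)=1+2=3, 1+min_coins(10)=1+2=3, 1+min_coins(5)=1+2=3) = 3
min_coins(17) = min(1+min_coins(16)=1+3=4, 1+min_coins(13)=1+3=4, 1+min_coins(11)=1+1=2, 1+min_coins(6)=1+1=2) = 2
min_coins(18) = min(1+min_coins(17)=1+2=3, 1+min_coins(14)=1+3=4, 1+min_coins(12)=1+2=3, 1+min_coins(7)=1+2=3) = 3
min_coins(19) = min(1+min_coins(18)=1+3=4, 1+min_coins(15)=1+2=3, 1+min_coins(13)=1+3=4, 1+min_coins(8)=1+2=3) = 3
min_coins(20) = min(1+min_coins(19)=1+3=4, 1+min_coins(16)=1+3=4, 1+min_coins(14)=1+3=4, 1+min_coins(9)=1+3=4) = 4
min_coins(21) = min(1+min_coins(20)=1+4=5, 1+min_coins(17)=1+2=3, 1+min_coins(15)=1+2=3, 1+min_coins(10)=1+2=3) = 3

3


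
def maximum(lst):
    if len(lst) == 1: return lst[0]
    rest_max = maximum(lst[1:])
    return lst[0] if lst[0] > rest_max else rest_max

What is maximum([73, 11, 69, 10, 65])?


maximum([73, 11, 69, 10, 65]): compare 73 with maximum([11, 69, 10, 65])
maximum([11, 69, 10, 65]): compare 11 with maximum([69, 10, 65])
maximum([69, 10, 65]): compare 69 with maximum([10, 65])
maximum([10, 65]): compare 10 with maximum([65])
maximum([65]) = 65  (base case)
Compare 10 with 65 -> 65
Compare 69 with 65 -> 69
Compare 11 with 69 -> 69
Compare 73 with 69 -> 73

73


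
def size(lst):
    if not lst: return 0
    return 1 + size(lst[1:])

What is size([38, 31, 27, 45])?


size([38, 31, 27, 45]) = 1 + size([31, 27, 45])
size([31, 27, 45]) = 1 + size([27, 45])
size([27, 45]) = 1 + size([45])
size([45]) = 1 + size([])
size([]) = 0  (base case)
Unwinding: 1 + 1 + 1 + 1 + 0 = 4

4


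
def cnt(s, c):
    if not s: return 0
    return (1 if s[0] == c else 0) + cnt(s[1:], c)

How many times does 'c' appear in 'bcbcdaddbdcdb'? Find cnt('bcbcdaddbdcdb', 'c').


s[0]='b' != 'c' -> 0
s[0]='c' == 'c' -> 1
s[0]='b' != 'c' -> 0
s[0]='c' == 'c' -> 1
s[0]='d' != 'c' -> 0
s[0]='a' != 'c' -> 0
s[0]='d' != 'c' -> 0
s[0]='d' != 'c' -> 0
s[0]='b' != 'c' -> 0
s[0]='d' != 'c' -> 0
s[0]='c' == 'c' -> 1
s[0]='d' != 'c' -> 0
s[0]='b' != 'c' -> 0
Sum: 0 + 1 + 0 + 1 + 0 + 0 + 0 + 0 + 0 + 0 + 1 + 0 + 0 = 3

3


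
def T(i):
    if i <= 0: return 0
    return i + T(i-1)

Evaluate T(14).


T(14)
= 14 + 13 + 12 + 11 + 10 + 9 + 8 + 7 + 6 + 5 + 4 + 3 + 2 + 1 + T(0)
= 14 + 13 + 12 + 11 + 10 + 9 + 8 + 7 + 6 + 5 + 4 + 3 + 2 + 1 + 0
= 105

105


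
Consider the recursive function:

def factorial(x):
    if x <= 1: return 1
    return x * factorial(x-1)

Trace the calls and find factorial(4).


factorial(4)
= 4 * factorial(3)
= 4 * 3 * factorial(2)
= 4 * 3 * 2 * factorial(1)
= 4 * 3 * 2 * 1
= 24

24


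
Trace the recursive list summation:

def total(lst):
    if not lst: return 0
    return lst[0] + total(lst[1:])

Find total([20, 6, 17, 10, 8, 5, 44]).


total([20, 6, 17, 10, 8, 5, 44]) = 20 + total([6, 17, 10, 8, 5, 44])
total([6, 17, 10, 8, 5, 44]) = 6 + total([17, 10, 8, 5, 44])
total([17, 10, 8, 5, 44]) = 17 + total([10, 8, 5, 44])
total([10, 8, 5, 44]) = 10 + total([8, 5, 44])
total([8, 5, 44]) = 8 + total([5, 44])
total([5, 44]) = 5 + total([44])
total([44]) = 44 + total([])
total([]) = 0  (base case)
Total: 20 + 6 + 17 + 10 + 8 + 5 + 44 + 0 = 110

110


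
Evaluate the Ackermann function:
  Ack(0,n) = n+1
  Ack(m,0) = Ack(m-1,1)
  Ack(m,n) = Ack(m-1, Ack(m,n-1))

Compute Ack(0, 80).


Ack(0, 80) = 81
Result: Ack(0, 80) = 81

81


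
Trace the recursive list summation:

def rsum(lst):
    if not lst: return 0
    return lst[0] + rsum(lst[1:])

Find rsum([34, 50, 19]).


rsum([34, 50, 19]) = 34 + rsum([50, 19])
rsum([50, 19]) = 50 + rsum([19])
rsum([19]) = 19 + rsum([])
rsum([]) = 0  (base case)
Total: 34 + 50 + 19 + 0 = 103

103


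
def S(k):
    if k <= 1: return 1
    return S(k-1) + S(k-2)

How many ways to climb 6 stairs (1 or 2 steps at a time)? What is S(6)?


Building up from base cases:
S(0) = 1
S(1) = 1
S(2) = S(1) + S(0) = 1 + 1 = 2
S(3) = S(2) + S(1) = 2 + 1 = 3
S(4) = S(3) + S(2) = 3 + 2 = 5
S(5) = S(4) + S(3) = 5 + 3 = 8
S(6) = S(5) + S(4) = 8 + 5 = 13

13


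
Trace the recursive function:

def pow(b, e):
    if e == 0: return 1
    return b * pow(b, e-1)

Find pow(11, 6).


pow(11, 6)
= 11 * pow(11, 5)
= 11 * 11 * pow(11, 4)
= 11 * 11 * 11 * pow(11, 3)
= 11 * 11 * 11 * 11 * pow(11, 2)
= 11 * 11 * 11 * 11 * 11 * pow(11, 1)
= 11 * 11 * 11 * 11 * 11 * 11 * pow(11, 0)
= 11 * 11 * 11 * 11 * 11 * 11 * 1
= 1771561

1771561


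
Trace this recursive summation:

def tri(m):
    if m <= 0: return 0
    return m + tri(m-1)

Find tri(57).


tri(57)
= 57 + 56 + 55 + 54 + 53 + 52 + 51 + 50 + 49 + 48 + 47 + 46 + 45 + 44 + 43 + 42 + 41 + 40 + 39 + 38 + 37 + 36 + 35 + 34 + 33 + 32 + 31 + 30 + 29 + 28 + 27 + 26 + 25 + 24 + 23 + 22 + 21 + 20 + 19 + 18 + 17 + 16 + 15 + 14 + 13 + 12 + 11 + 10 + 9 + 8 + 7 + 6 + 5 + 4 + 3 + 2 + 1 + tri(0)
= 57 + 56 + 55 + 54 + 53 + 52 + 51 + 50 + 49 + 48 + 47 + 46 + 45 + 44 + 43 + 42 + 41 + 40 + 39 + 38 + 37 + 36 + 35 + 34 + 33 + 32 + 31 + 30 + 29 + 28 + 27 + 26 + 25 + 24 + 23 + 22 + 21 + 20 + 19 + 18 + 17 + 16 + 15 + 14 + 13 + 12 + 11 + 10 + 9 + 8 + 7 + 6 + 5 + 4 + 3 + 2 + 1 + 0
= 1653

1653


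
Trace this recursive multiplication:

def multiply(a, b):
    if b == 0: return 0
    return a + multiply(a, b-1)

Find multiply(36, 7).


multiply(36, 7) = 36 + multiply(36, 6)
multiply(36, 6) = 36 + multiply(36, 5)
multiply(36, 5) = 36 + multiply(36, 4)
multiply(36, 4) = 36 + multiply(36, 3)
multiply(36, 3) = 36 + multiply(36, 2)
multiply(36, 2) = 36 + multiply(36, 1)
multiply(36, 1) = 36 + multiply(36, 0)
multiply(36, 0) = 0  (base case)
Total: 36 + 36 + 36 + 36 + 36 + 36 + 36 + 0 = 252

252


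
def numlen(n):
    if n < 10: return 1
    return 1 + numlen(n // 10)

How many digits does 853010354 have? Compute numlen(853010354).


numlen(853010354) = 1 + numlen(85301035)
numlen(85301035) = 1 + numlen(8530103)
numlen(8530103) = 1 + numlen(853010)
numlen(853010) = 1 + numlen(85301)
numlen(85301) = 1 + numlen(8530)
numlen(8530) = 1 + numlen(853)
numlen(853) = 1 + numlen(85)
numlen(85) = 1 + numlen(8)
numlen(8) = 1  (base case: 8 < 10)
Unwinding: 1 + 1 + 1 + 1 + 1 + 1 + 1 + 1 + 1 = 9

9


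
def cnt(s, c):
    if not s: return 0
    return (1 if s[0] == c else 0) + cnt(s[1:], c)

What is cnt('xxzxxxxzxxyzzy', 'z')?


s[0]='x' != 'z' -> 0
s[0]='x' != 'z' -> 0
s[0]='z' == 'z' -> 1
s[0]='x' != 'z' -> 0
s[0]='x' != 'z' -> 0
s[0]='x' != 'z' -> 0
s[0]='x' != 'z' -> 0
s[0]='z' == 'z' -> 1
s[0]='x' != 'z' -> 0
s[0]='x' != 'z' -> 0
s[0]='y' != 'z' -> 0
s[0]='z' == 'z' -> 1
s[0]='z' == 'z' -> 1
s[0]='y' != 'z' -> 0
Sum: 0 + 0 + 1 + 0 + 0 + 0 + 0 + 1 + 0 + 0 + 0 + 1 + 1 + 0 = 4

4


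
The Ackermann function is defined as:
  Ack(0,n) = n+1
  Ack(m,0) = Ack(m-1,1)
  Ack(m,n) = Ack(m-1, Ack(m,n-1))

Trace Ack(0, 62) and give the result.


Ack(0, 62) = 63
Result: Ack(0, 62) = 63

63


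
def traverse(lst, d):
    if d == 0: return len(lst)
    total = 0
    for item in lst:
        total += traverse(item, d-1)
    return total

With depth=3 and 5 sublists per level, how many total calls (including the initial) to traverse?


At depth 0 (root): 1 call
At depth 1: each of 1 parents calls traverse on 5 children = 5 calls
At depth 2: each of 5 parents calls traverse on 5 children = 25 calls
At depth 3: each of 25 parents calls traverse on 5 children = 125 calls
Total: 1 + 5 + 25 + 125 = 156

156


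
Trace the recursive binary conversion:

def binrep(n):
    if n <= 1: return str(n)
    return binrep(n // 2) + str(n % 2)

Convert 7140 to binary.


binrep(7140) = binrep(3570) + '0'
binrep(3570) = binrep(1785) + '0'
binrep(1785) = binrep(892) + '1'
binrep(892) = binrep(446) + '0'
binrep(446) = binrep(223) + '0'
binrep(223) = binrep(111) + '1'
binrep(111) = binrep(55) + '1'
binrep(55) = binrep(27) + '1'
binrep(27) = binrep(13) + '1'
binrep(13) = binrep(6) + '1'
binrep(6) = binrep(3) + '0'
binrep(3) = binrep(1) + '1'
binrep(1) = '1'  (base case)
Concatenating: '1' + '1' + '0' + '1' + '1' + '1' + '1' + '1' + '0' + '0' + '1' + '0' + '0' = '1101111100100'

1101111100100


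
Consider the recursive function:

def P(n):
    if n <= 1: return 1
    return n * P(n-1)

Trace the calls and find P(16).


P(16)
= 16 * P(15)
= 16 * 15 * P(14)
= 16 * 15 * 14 * P(13)
= 16 * 15 * 14 * 13 * P(12)
= 16 * 15 * 14 * 13 * 12 * P(11)
= 16 * 15 * 14 * 13 * 12 * 11 * P(10)
= 16 * 15 * 14 * 13 * 12 * 11 * 10 * P(9)
= 16 * 15 * 14 * 13 * 12 * 11 * 10 * 9 * P(8)
= 16 * 15 * 14 * 13 * 12 * 11 * 10 * 9 * 8 * P(7)
= 16 * 15 * 14 * 13 * 12 * 11 * 10 * 9 * 8 * 7 * P(6)
= 16 * 15 * 14 * 13 * 12 * 11 * 10 * 9 * 8 * 7 * 6 * P(5)
= 16 * 15 * 14 * 13 * 12 * 11 * 10 * 9 * 8 * 7 * 6 * 5 * P(4)
= 16 * 15 * 14 * 13 * 12 * 11 * 10 * 9 * 8 * 7 * 6 * 5 * 4 * P(3)
= 16 * 15 * 14 * 13 * 12 * 11 * 10 * 9 * 8 * 7 * 6 * 5 * 4 * 3 * P(2)
= 16 * 15 * 14 * 13 * 12 * 11 * 10 * 9 * 8 * 7 * 6 * 5 * 4 * 3 * 2 * P(1)
= 16 * 15 * 14 * 13 * 12 * 11 * 10 * 9 * 8 * 7 * 6 * 5 * 4 * 3 * 2 * 1
= 20922789888000

20922789888000


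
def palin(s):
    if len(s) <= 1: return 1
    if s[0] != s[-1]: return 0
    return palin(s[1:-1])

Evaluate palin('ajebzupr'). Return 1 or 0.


palin('ajebzupr'): s[0]='a' != s[-1]='r' -> return 0
Result: 0 (not a palindrome)

0


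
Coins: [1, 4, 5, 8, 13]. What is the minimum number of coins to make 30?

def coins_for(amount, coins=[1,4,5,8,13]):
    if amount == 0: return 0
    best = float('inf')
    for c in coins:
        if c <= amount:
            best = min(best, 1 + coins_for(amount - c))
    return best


Building up with DP:
coins_for(0) = 0
coins_for(1) = min(1+coins_for(0)=1+0=1) = 1
coins_for(2) = min(1+coins_for(1)=1+1=2) = 2
coins_for(3) = min(1+coins_for(2)=1+2=3) = 3
coins_for(4) = min(1+coins_for(3)=1+3=4, 1+coins_for(0)=1+0=1) = 1
coins_for(5) = min(1+coins_for(4)=1+1=2, 1+coins_for(1)=1+1=2, 1+coins_for(0)=1+0=1) = 1
coins_for(6) = min(1+coins_for(5)=1+1=2, 1+coins_for(2)=1+2=3, 1+coins_for(1)=1+1=2) = 2
coins_for(7) = min(1+coins_for(6)=1+2=3, 1+coins_for(3)=1+3=4, 1+coins_for(2)=1+2=3) = 3
coins_for(8) = min(1+coins_for(7)=1+3=4, 1+coins_for(4)=1+1=2, 1+coins_for(3)=1+3=4, 1+coins_for(0)=1+0=1) = 1
coins_for(9) = min(1+coins_for(8)=1+1=2, 1+coins_for(5)=1+1=2, 1+coins_for(4)=1+1=2, 1+coins_for(1)=1+1=2) = 2
coins_for(10) = min(1+coins_for(9)=1+2=3, 1+coins_for(6)=1+2=3, 1+coins_for(5)=1+1=2, 1+coins_for(2)=1+2=3) = 2
coins_for(11) = min(1+coins_for(10)=1+2=3, 1+coins_for(7)=1+3=4, 1+coins_for(6)=1+2=3, 1+coins_for(3)=1+3=4) = 3
coins_for(12) = min(1+coins_for(11)=1+3=4, 1+coins_for(8)=1+1=2, 1+coins_for(7)=1+3=4, 1+coins_for(4)=1+1=2) = 2
coins_for(13) = min(1+coins_for(12)=1+2=3, 1+coins_for(9)=1+2=3, 1+coins_for(8)=1+1=2, 1+coins_for(5)=1+1=2, 1+coins_for(0)=1+0=1) = 1
coins_for(14) = min(1+coins_for(13)=1+1=2, 1+coins_for(10)=1+2=3, 1+coins_for(9)=1+2=3, 1+coins_for(6)=1+2=3, 1+coins_for(1)=1+1=2) = 2
coins_for(15) = min(1+coins_for(14)=1+2=3, 1+coins_for(11)=1+3=4, 1+coins_for(10)=1+2=3, 1+coins_for(7)=1+3=4, 1+coins_for(2)=1+2=3) = 3
coins_for(16) = min(1+coins_for(15)=1+3=4, 1+coins_for(12)=1+2=3, 1+coins_for(11)=1+3=4, 1+coins_for(8)=1+1=2, 1+coins_for(3)=1+3=4) = 2
coins_for(17) = min(1+coins_for(16)=1+2=3, 1+coins_for(13)=1+1=2, 1+coins_for(12)=1+2=3, 1+coins_for(9)=1+2=3, 1+coins_for(4)=1+1=2) = 2
coins_for(18) = min(1+coins_for(17)=1+2=3, 1+coins_for(14)=1+2=3, 1+coins_for(13)=1+1=2, 1+coins_for(10)=1+2=3, 1+coins_for(5)=1+1=2) = 2
coins_for(19) = min(1+coins_for(18)=1+2=3, 1+coins_for(15)=1+3=4, 1+coins_for(14)=1+2=3, 1+coins_for(11)=1+3=4, 1+coins_for(6)=1+2=3) = 3
coins_for(20) = min(1+coins_for(19)=1+3=4, 1+coins_for(16)=1+2=3, 1+coins_for(15)=1+3=4, 1+coins_for(12)=1+2=3, 1+coins_for(7)=1+3=4) = 3
coins_for(21) = min(1+coins_for(20)=1+3=4, 1+coins_for(17)=1+2=3, 1+coins_for(16)=1+2=3, 1+coins_for(13)=1+1=2, 1+coins_for(8)=1+1=2) = 2
coins_for(22) = min(1+coins_for(21)=1+2=3, 1+coins_for(18)=1+2=3, 1+coins_for(17)=1+2=3, 1+coins_for(14)=1+2=3, 1+coins_for(9)=1+2=3) = 3
coins_for(23) = min(1+coins_for(22)=1+3=4, 1+coins_for(19)=1+3=4, 1+coins_for(18)=1+2=3, 1+coins_for(15)=1+3=4, 1+coins_for(10)=1+2=3) = 3
coins_for(24) = min(1+coins_for(23)=1+3=4, 1+coins_for(20)=1+3=4, 1+coins_for(19)=1+3=4, 1+coins_for(16)=1+2=3, 1+coins_for(11)=1+3=4) = 3
coins_for(25) = min(1+coins_for(24)=1+3=4, 1+coins_for(21)=1+2=3, 1+coins_for(20)=1+3=4, 1+coins_for(17)=1+2=3, 1+coins_for(12)=1+2=3) = 3
coins_for(26) = min(1+coins_for(25)=1+3=4, 1+coins_for(22)=1+3=4, 1+coins_for(21)=1+2=3, 1+coins_for(18)=1+2=3, 1+coins_for(13)=1+1=2) = 2
coins_for(27) = min(1+coins_for(26)=1+2=3, 1+coins_for(23)=1+3=4, 1+coins_for(22)=1+3=4, 1+coins_for(19)=1+3=4, 1+coins_for(14)=1+2=3) = 3
coins_for(28) = min(1+coins_for(27)=1+3=4, 1+coins_for(24)=1+3=4, 1+coins_for(23)=1+3=4, 1+coins_for(20)=1+3=4, 1+coins_for(15)=1+3=4) = 4
coins_for(29) = min(1+coins_for(28)=1+4=5, 1+coins_for(25)=1+3=4, 1+coins_for(24)=1+3=4, 1+coins_for(21)=1+2=3, 1+coins_for(16)=1+2=3) = 3
coins_for(30) = min(1+coins_for(29)=1+3=4, 1+coins_for(26)=1+2=3, 1+coins_for(25)=1+3=4, 1+coins_for(22)=1+3=4, 1+coins_for(17)=1+2=3) = 3

3


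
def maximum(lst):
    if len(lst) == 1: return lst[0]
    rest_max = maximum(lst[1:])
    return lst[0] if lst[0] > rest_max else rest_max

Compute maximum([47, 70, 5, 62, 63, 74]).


maximum([47, 70, 5, 62, 63, 74]): compare 47 with maximum([70, 5, 62, 63, 74])
maximum([70, 5, 62, 63, 74]): compare 70 with maximum([5, 62, 63, 74])
maximum([5, 62, 63, 74]): compare 5 with maximum([62, 63, 74])
maximum([62, 63, 74]): compare 62 with maximum([63, 74])
maximum([63, 74]): compare 63 with maximum([74])
maximum([74]) = 74  (base case)
Compare 63 with 74 -> 74
Compare 62 with 74 -> 74
Compare 5 with 74 -> 74
Compare 70 with 74 -> 74
Compare 47 with 74 -> 74

74


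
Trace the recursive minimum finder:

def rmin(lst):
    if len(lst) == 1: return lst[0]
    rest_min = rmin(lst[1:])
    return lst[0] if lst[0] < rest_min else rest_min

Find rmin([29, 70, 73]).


rmin([29, 70, 73]): compare 29 with rmin([70, 73])
rmin([70, 73]): compare 70 with rmin([73])
rmin([73]) = 73  (base case)
Compare 70 with 73 -> 70
Compare 29 with 70 -> 29

29


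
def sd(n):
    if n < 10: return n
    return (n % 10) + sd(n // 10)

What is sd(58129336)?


sd(58129336) = 6 + sd(5812933)
sd(5812933) = 3 + sd(581293)
sd(581293) = 3 + sd(58129)
sd(58129) = 9 + sd(5812)
sd(5812) = 2 + sd(581)
sd(581) = 1 + sd(58)
sd(58) = 8 + sd(5)
sd(5) = 5  (base case)
Total: 6 + 3 + 3 + 9 + 2 + 1 + 8 + 5 = 37

37


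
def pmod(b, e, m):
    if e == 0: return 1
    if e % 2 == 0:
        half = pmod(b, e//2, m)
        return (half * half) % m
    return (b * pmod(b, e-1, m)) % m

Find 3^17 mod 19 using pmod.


pmod(3, 17, 19): e is odd, compute pmod(3, 16, 19)
  pmod(3, 16, 19): e is even, compute pmod(3, 8, 19)
    pmod(3, 8, 19): e is even, compute pmod(3, 4, 19)
      pmod(3, 4, 19): e is even, compute pmod(3, 2, 19)
        pmod(3, 2, 19): e is even, compute pmod(3, 1, 19)
          pmod(3, 1, 19): e is odd, compute pmod(3, 0, 19)
          pmod(3, 0, 19) = 1
          (3 * 1) % 19 = 3
        half=3, (3*3) % 19 = 9
      half=9, (9*9) % 19 = 5
    half=5, (5*5) % 19 = 6
  half=6, (6*6) % 19 = 17
(3 * 17) % 19 = 13

13


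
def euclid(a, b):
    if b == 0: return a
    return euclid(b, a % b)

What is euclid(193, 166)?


euclid(193, 166) = euclid(166, 27)
euclid(166, 27) = euclid(27, 4)
euclid(27, 4) = euclid(4, 3)
euclid(4, 3) = euclid(3, 1)
euclid(3, 1) = euclid(1, 0)
euclid(1, 0) = 1  (base case)

1


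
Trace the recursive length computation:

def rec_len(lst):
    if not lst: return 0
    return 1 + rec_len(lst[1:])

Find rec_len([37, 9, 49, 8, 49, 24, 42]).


rec_len([37, 9, 49, 8, 49, 24, 42]) = 1 + rec_len([9, 49, 8, 49, 24, 42])
rec_len([9, 49, 8, 49, 24, 42]) = 1 + rec_len([49, 8, 49, 24, 42])
rec_len([49, 8, 49, 24, 42]) = 1 + rec_len([8, 49, 24, 42])
rec_len([8, 49, 24, 42]) = 1 + rec_len([49, 24, 42])
rec_len([49, 24, 42]) = 1 + rec_len([24, 42])
rec_len([24, 42]) = 1 + rec_len([42])
rec_len([42]) = 1 + rec_len([])
rec_len([]) = 0  (base case)
Unwinding: 1 + 1 + 1 + 1 + 1 + 1 + 1 + 0 = 7

7


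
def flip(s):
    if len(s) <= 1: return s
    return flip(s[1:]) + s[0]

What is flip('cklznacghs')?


flip('cklznacghs') = flip('klznacghs') + 'c'
flip('klznacghs') = flip('lznacghs') + 'k'
flip('lznacghs') = flip('znacghs') + 'l'
flip('znacghs') = flip('nacghs') + 'z'
flip('nacghs') = flip('acghs') + 'n'
flip('acghs') = flip('cghs') + 'a'
flip('cghs') = flip('ghs') + 'c'
flip('ghs') = flip('hs') + 'g'
flip('hs') = flip('s') + 'h'
flip('s') = 's'  (base case)
Concatenating: 's' + 'h' + 'g' + 'c' + 'a' + 'n' + 'z' + 'l' + 'k' + 'c' = 'shgcanzlkc'

shgcanzlkc


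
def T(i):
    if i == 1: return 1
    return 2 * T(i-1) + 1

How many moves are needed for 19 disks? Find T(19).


T(19) = 2 * T(18) + 1
T(18) = 2 * T(17) + 1
T(17) = 2 * T(16) + 1
T(16) = 2 * T(15) + 1
T(15) = 2 * T(14) + 1
T(14) = 2 * T(13) + 1
T(13) = 2 * T(12) + 1
T(12) = 2 * T(11) + 1
T(11) = 2 * T(10) + 1
T(10) = 2 * T(9) + 1
T(9) = 2 * T(8) + 1
T(8) = 2 * T(7) + 1
T(7) = 2 * T(6) + 1
T(6) = 2 * T(5) + 1
T(5) = 2 * T(4) + 1
T(4) = 2 * T(3) + 1
T(3) = 2 * T(2) + 1
T(2) = 2 * T(1) + 1
T(1) = 1  (base case)
T(2) = 2 * 1 + 1 = 3
T(3) = 2 * 3 + 1 = 7
T(4) = 2 * 7 + 1 = 15
T(5) = 2 * 15 + 1 = 31
T(6) = 2 * 31 + 1 = 63
T(7) = 2 * 63 + 1 = 127
T(8) = 2 * 127 + 1 = 255
T(9) = 2 * 255 + 1 = 511
T(10) = 2 * 511 + 1 = 1023
T(11) = 2 * 1023 + 1 = 2047
T(12) = 2 * 2047 + 1 = 4095
T(13) = 2 * 4095 + 1 = 8191
T(14) = 2 * 8191 + 1 = 16383
T(15) = 2 * 16383 + 1 = 32767
T(16) = 2 * 32767 + 1 = 65535
T(17) = 2 * 65535 + 1 = 131071
T(18) = 2 * 131071 + 1 = 262143
T(19) = 2 * 262143 + 1 = 524287

524287


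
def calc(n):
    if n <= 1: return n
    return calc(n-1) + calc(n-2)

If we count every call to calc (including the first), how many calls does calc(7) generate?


Let C(n) = total calls for calc(n)
C(0) = 1, C(1) = 1
C(2) = 1 + C(1) + C(0) = 1 + 1 + 1 = 3
C(3) = 1 + C(2) + C(1) = 1 + 3 + 1 = 5
C(4) = 1 + C(3) + C(2) = 1 + 5 + 3 = 9
C(5) = 1 + C(4) + C(3) = 1 + 9 + 5 = 15
C(6) = 1 + C(5) + C(4) = 1 + 15 + 9 = 25
C(7) = 1 + C(6) + C(5) = 1 + 25 + 15 = 41

41


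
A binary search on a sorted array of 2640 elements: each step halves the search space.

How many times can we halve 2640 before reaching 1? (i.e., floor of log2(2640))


2640 / 2 = 1320
1320 / 2 = 660
660 / 2 = 330
330 / 2 = 165
165 / 2 = 82
82 / 2 = 41
41 / 2 = 20
20 / 2 = 10
10 / 2 = 5
5 / 2 = 2
2 / 2 = 1
Reached 1 after 11 halvings

11


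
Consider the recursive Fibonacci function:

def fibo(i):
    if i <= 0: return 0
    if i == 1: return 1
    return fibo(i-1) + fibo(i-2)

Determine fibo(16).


Computing fibo(16) bottom-up:
fibo(0) = 0
fibo(1) = 1
fibo(2) = fibo(1) + fibo(0) = 1 + 0 = 1
fibo(3) = fibo(2) + fibo(1) = 1 + 1 = 2
fibo(4) = fibo(3) + fibo(2) = 2 + 1 = 3
fibo(5) = fibo(4) + fibo(3) = 3 + 2 = 5
fibo(6) = fibo(5) + fibo(4) = 5 + 3 = 8
fibo(7) = fibo(6) + fibo(5) = 8 + 5 = 13
fibo(8) = fibo(7) + fibo(6) = 13 + 8 = 21
fibo(9) = fibo(8) + fibo(7) = 21 + 13 = 34
fibo(10) = fibo(9) + fibo(8) = 34 + 21 = 55
fibo(11) = fibo(10) + fibo(9) = 55 + 34 = 89
fibo(12) = fibo(11) + fibo(10) = 89 + 55 = 144
fibo(13) = fibo(12) + fibo(11) = 144 + 89 = 233
fibo(14) = fibo(13) + fibo(12) = 233 + 144 = 377
fibo(15) = fibo(14) + fibo(13) = 377 + 233 = 610
fibo(16) = fibo(15) + fibo(14) = 610 + 377 = 987

987


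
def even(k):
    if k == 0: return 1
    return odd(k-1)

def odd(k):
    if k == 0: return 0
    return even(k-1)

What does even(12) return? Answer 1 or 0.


even(12) = odd(11)
odd(11) = even(10)
even(10) = odd(9)
odd(9) = even(8)
even(8) = odd(7)
odd(7) = even(6)
even(6) = odd(5)
odd(5) = even(4)
even(4) = odd(3)
odd(3) = even(2)
even(2) = odd(1)
odd(1) = even(0)
even(0) = 1  (base case)
Result: 1

1


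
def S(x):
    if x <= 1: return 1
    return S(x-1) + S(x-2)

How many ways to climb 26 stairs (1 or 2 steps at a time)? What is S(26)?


Building up from base cases:
S(0) = 1
S(1) = 1
S(2) = S(1) + S(0) = 1 + 1 = 2
S(3) = S(2) + S(1) = 2 + 1 = 3
S(4) = S(3) + S(2) = 3 + 2 = 5
S(5) = S(4) + S(3) = 5 + 3 = 8
S(6) = S(5) + S(4) = 8 + 5 = 13
S(7) = S(6) + S(5) = 13 + 8 = 21
S(8) = S(7) + S(6) = 21 + 13 = 34
S(9) = S(8) + S(7) = 34 + 21 = 55
S(10) = S(9) + S(8) = 55 + 34 = 89
S(11) = S(10) + S(9) = 89 + 55 = 144
S(12) = S(11) + S(10) = 144 + 89 = 233
S(13) = S(12) + S(11) = 233 + 144 = 377
S(14) = S(13) + S(12) = 377 + 233 = 610
S(15) = S(14) + S(13) = 610 + 377 = 987
S(16) = S(15) + S(14) = 987 + 610 = 1597
S(17) = S(16) + S(15) = 1597 + 987 = 2584
S(18) = S(17) + S(16) = 2584 + 1597 = 4181
S(19) = S(18) + S(17) = 4181 + 2584 = 6765
S(20) = S(19) + S(18) = 6765 + 4181 = 10946
S(21) = S(20) + S(19) = 10946 + 6765 = 17711
S(22) = S(21) + S(20) = 17711 + 10946 = 28657
S(23) = S(22) + S(21) = 28657 + 17711 = 46368
S(24) = S(23) + S(22) = 46368 + 28657 = 75025
S(25) = S(24) + S(23) = 75025 + 46368 = 121393
S(26) = S(25) + S(24) = 121393 + 75025 = 196418

196418


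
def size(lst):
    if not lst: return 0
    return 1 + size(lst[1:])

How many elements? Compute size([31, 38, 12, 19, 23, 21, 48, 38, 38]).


size([31, 38, 12, 19, 23, 21, 48, 38, 38]) = 1 + size([38, 12, 19, 23, 21, 48, 38, 38])
size([38, 12, 19, 23, 21, 48, 38, 38]) = 1 + size([12, 19, 23, 21, 48, 38, 38])
size([12, 19, 23, 21, 48, 38, 38]) = 1 + size([19, 23, 21, 48, 38, 38])
size([19, 23, 21, 48, 38, 38]) = 1 + size([23, 21, 48, 38, 38])
size([23, 21, 48, 38, 38]) = 1 + size([21, 48, 38, 38])
size([21, 48, 38, 38]) = 1 + size([48, 38, 38])
size([48, 38, 38]) = 1 + size([38, 38])
size([38, 38]) = 1 + size([38])
size([38]) = 1 + size([])
size([]) = 0  (base case)
Unwinding: 1 + 1 + 1 + 1 + 1 + 1 + 1 + 1 + 1 + 0 = 9

9


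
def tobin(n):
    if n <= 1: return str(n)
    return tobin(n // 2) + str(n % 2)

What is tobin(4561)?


tobin(4561) = tobin(2280) + '1'
tobin(2280) = tobin(1140) + '0'
tobin(1140) = tobin(570) + '0'
tobin(570) = tobin(285) + '0'
tobin(285) = tobin(142) + '1'
tobin(142) = tobin(71) + '0'
tobin(71) = tobin(35) + '1'
tobin(35) = tobin(17) + '1'
tobin(17) = tobin(8) + '1'
tobin(8) = tobin(4) + '0'
tobin(4) = tobin(2) + '0'
tobin(2) = tobin(1) + '0'
tobin(1) = '1'  (base case)
Concatenating: '1' + '0' + '0' + '0' + '1' + '1' + '1' + '0' + '1' + '0' + '0' + '0' + '1' = '1000111010001'

1000111010001


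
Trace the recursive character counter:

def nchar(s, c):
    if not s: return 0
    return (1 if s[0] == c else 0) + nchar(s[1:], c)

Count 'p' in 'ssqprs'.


s[0]='s' != 'p' -> 0
s[0]='s' != 'p' -> 0
s[0]='q' != 'p' -> 0
s[0]='p' == 'p' -> 1
s[0]='r' != 'p' -> 0
s[0]='s' != 'p' -> 0
Sum: 0 + 0 + 0 + 1 + 0 + 0 = 1

1


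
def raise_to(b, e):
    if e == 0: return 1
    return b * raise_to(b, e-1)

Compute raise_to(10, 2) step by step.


raise_to(10, 2)
= 10 * raise_to(10, 1)
= 10 * 10 * raise_to(10, 0)
= 10 * 10 * 1
= 100

100


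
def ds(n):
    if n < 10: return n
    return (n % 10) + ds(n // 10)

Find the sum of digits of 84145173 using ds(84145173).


ds(84145173) = 3 + ds(8414517)
ds(8414517) = 7 + ds(841451)
ds(841451) = 1 + ds(84145)
ds(84145) = 5 + ds(8414)
ds(8414) = 4 + ds(841)
ds(841) = 1 + ds(84)
ds(84) = 4 + ds(8)
ds(8) = 8  (base case)
Total: 3 + 7 + 1 + 5 + 4 + 1 + 4 + 8 = 33

33


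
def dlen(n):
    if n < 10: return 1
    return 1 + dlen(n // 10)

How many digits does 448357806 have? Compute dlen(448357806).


dlen(448357806) = 1 + dlen(44835780)
dlen(44835780) = 1 + dlen(4483578)
dlen(4483578) = 1 + dlen(448357)
dlen(448357) = 1 + dlen(44835)
dlen(44835) = 1 + dlen(4483)
dlen(4483) = 1 + dlen(448)
dlen(448) = 1 + dlen(44)
dlen(44) = 1 + dlen(4)
dlen(4) = 1  (base case: 4 < 10)
Unwinding: 1 + 1 + 1 + 1 + 1 + 1 + 1 + 1 + 1 = 9

9


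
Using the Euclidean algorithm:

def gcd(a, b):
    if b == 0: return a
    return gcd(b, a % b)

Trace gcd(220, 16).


gcd(220, 16) = gcd(16, 12)
gcd(16, 12) = gcd(12, 4)
gcd(12, 4) = gcd(4, 0)
gcd(4, 0) = 4  (base case)

4


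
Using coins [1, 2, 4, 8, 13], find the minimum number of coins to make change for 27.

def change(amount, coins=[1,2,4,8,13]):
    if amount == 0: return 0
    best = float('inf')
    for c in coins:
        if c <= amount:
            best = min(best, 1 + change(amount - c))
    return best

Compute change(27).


Building up with DP:
change(0) = 0
change(1) = min(1+change(0)=1+0=1) = 1
change(2) = min(1+change(1)=1+1=2, 1+change(0)=1+0=1) = 1
change(3) = min(1+change(2)=1+1=2, 1+change(1)=1+1=2) = 2
change(4) = min(1+change(3)=1+2=3, 1+change(2)=1+1=2, 1+change(0)=1+0=1) = 1
change(5) = min(1+change(4)=1+1=2, 1+change(3)=1+2=3, 1+change(1)=1+1=2) = 2
change(6) = min(1+change(5)=1+2=3, 1+change(4)=1+1=2, 1+change(2)=1+1=2) = 2
change(7) = min(1+change(6)=1+2=3, 1+change(5)=1+2=3, 1+change(3)=1+2=3) = 3
change(8) = min(1+change(7)=1+3=4, 1+change(6)=1+2=3, 1+change(4)=1+1=2, 1+change(0)=1+0=1) = 1
change(9) = min(1+change(8)=1+1=2, 1+change(7)=1+3=4, 1+change(5)=1+2=3, 1+change(1)=1+1=2) = 2
change(10) = min(1+change(9)=1+2=3, 1+change(8)=1+1=2, 1+change(6)=1+2=3, 1+change(2)=1+1=2) = 2
change(11) = min(1+change(10)=1+2=3, 1+change(9)=1+2=3, 1+change(7)=1+3=4, 1+change(3)=1+2=3) = 3
change(12) = min(1+change(11)=1+3=4, 1+change(10)=1+2=3, 1+change(8)=1+1=2, 1+change(4)=1+1=2) = 2
change(13) = min(1+change(12)=1+2=3, 1+change(11)=1+3=4, 1+change(9)=1+2=3, 1+change(5)=1+2=3, 1+change(0)=1+0=1) = 1
change(14) = min(1+change(13)=1+1=2, 1+change(12)=1+2=3, 1+change(10)=1+2=3, 1+change(6)=1+2=3, 1+change(1)=1+1=2) = 2
change(15) = min(1+change(14)=1+2=3, 1+change(13)=1+1=2, 1+change(11)=1+3=4, 1+change(7)=1+3=4, 1+change(2)=1+1=2) = 2
change(16) = min(1+change(15)=1+2=3, 1+change(14)=1+2=3, 1+change(12)=1+2=3, 1+change(8)=1+1=2, 1+change(3)=1+2=3) = 2
change(17) = min(1+change(16)=1+2=3, 1+change(15)=1+2=3, 1+change(13)=1+1=2, 1+change(9)=1+2=3, 1+change(4)=1+1=2) = 2
change(18) = min(1+change(17)=1+2=3, 1+change(16)=1+2=3, 1+change(14)=1+2=3, 1+change(10)=1+2=3, 1+change(5)=1+2=3) = 3
change(19) = min(1+change(18)=1+3=4, 1+change(17)=1+2=3, 1+change(15)=1+2=3, 1+change(11)=1+3=4, 1+change(6)=1+2=3) = 3
change(20) = min(1+change(19)=1+3=4, 1+change(18)=1+3=4, 1+change(16)=1+2=3, 1+change(12)=1+2=3, 1+change(7)=1+3=4) = 3
change(21) = min(1+change(20)=1+3=4, 1+change(19)=1+3=4, 1+change(17)=1+2=3, 1+change(13)=1+1=2, 1+change(8)=1+1=2) = 2
change(22) = min(1+change(21)=1+2=3, 1+change(20)=1+3=4, 1+change(18)=1+3=4, 1+change(14)=1+2=3, 1+change(9)=1+2=3) = 3
change(23) = min(1+change(22)=1+3=4, 1+change(21)=1+2=3, 1+change(19)=1+3=4, 1+change(15)=1+2=3, 1+change(10)=1+2=3) = 3
change(24) = min(1+change(23)=1+3=4, 1+change(22)=1+3=4, 1+change(20)=1+3=4, 1+change(16)=1+2=3, 1+change(11)=1+3=4) = 3
change(25) = min(1+change(24)=1+3=4, 1+change(23)=1+3=4, 1+change(21)=1+2=3, 1+change(17)=1+2=3, 1+change(12)=1+2=3) = 3
change(26) = min(1+change(25)=1+3=4, 1+change(24)=1+3=4, 1+change(22)=1+3=4, 1+change(18)=1+3=4, 1+change(13)=1+1=2) = 2
change(27) = min(1+change(26)=1+2=3, 1+change(25)=1+3=4, 1+change(23)=1+3=4, 1+change(19)=1+3=4, 1+change(14)=1+2=3) = 3

3
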